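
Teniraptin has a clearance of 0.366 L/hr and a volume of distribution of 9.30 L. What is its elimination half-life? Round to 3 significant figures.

k = CL / V = 0.366 / 9.30 = 0.03935 hr⁻¹
t½ = ln 2 / k = ln 2 / 0.03935 ≈ 17.6 hours

17.6 hours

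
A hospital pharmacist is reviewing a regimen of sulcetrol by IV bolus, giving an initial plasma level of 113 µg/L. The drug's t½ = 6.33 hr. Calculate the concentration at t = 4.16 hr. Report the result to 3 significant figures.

k = ln 2 / 6.33 = 0.1095 hr⁻¹
C(t) = C₀ e^(−kt) = 113 × e^(−0.1095 × 4.16) = 113 × e^(−0.4555) = 113 × 0.6341 ≈ 71.7 µg/L

71.7 µg/L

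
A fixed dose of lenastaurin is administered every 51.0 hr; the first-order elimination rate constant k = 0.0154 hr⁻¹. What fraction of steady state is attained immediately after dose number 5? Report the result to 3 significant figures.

0.980

f_n = 1 − e^(−nkτ) = 1 − e^(−5 × 0.01540 × 51.0) = 1 − e^(−3.927) = 1 − 0.01970 ≈ 0.980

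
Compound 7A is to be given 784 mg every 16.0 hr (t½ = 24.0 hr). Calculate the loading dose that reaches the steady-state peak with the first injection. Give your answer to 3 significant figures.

k = ln 2 / 24.0 = 0.02888 hr⁻¹
Accumulation ratio R = 1 / (1 − e^(−kτ)) = 1 / (1 − e^(−0.02888×16.0)) = 1 / (1 − 0.6300) = 2.702
Loading dose = maintenance dose × R = 784 × 2.702 ≈ 2120 mg

2120 mg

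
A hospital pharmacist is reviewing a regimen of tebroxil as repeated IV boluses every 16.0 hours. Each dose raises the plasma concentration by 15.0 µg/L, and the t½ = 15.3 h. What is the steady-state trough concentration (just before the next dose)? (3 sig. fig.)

14.1 µg/L

k = ln 2 / 15.3 = 0.04530 h⁻¹
Fraction remaining after one interval: e^(−kτ) = e^(−0.04530 × 16.0) = 0.4844
R = 1 / (1 − 0.4844) = 1.939
Css,max = 15.0 × 1.939 = 29.09 µg/L
Css,min = Css,max × e^(−kτ) = 29.09 × 0.4844 ≈ 14.1 µg/L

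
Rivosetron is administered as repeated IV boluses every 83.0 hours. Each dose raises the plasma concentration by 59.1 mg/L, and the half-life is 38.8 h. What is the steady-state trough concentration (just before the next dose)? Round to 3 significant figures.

k = ln 2 / 38.8 = 0.01786 h⁻¹
Fraction remaining after one interval: e^(−kτ) = e^(−0.01786 × 83.0) = 0.2270
R = 1 / (1 − 0.2270) = 1.294
Css,max = 59.1 × 1.294 = 76.46 mg/L
Css,min = Css,max × e^(−kτ) = 76.46 × 0.2270 ≈ 17.4 mg/L

17.4 mg/L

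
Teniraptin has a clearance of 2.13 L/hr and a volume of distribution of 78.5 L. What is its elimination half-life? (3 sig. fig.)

k = CL / V = 2.13 / 78.5 = 0.02713 hr⁻¹
t½ = ln 2 / k = ln 2 / 0.02713 ≈ 25.5 hours

25.5 hours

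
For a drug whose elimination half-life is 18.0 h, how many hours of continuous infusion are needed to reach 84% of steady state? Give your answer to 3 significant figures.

47.6 hours

k = ln 2 / 18.0 = 0.03851 h⁻¹
f = 1 − e^(−kt)  ⇒  t = −ln(1 − f) / k
t = −ln(1 − 0.84) / 0.03851 = 1.833 / 0.03851 ≈ 47.6 hours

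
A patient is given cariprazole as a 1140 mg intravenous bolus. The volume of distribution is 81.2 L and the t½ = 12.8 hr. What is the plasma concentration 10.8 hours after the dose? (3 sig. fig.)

C₀ = dose / V = 1140 / 81.2 = 14.04 mg/L
k = ln 2 / 12.8 = 0.05415 hr⁻¹
C(t) = C₀ e^(−kt) = 14.04 × e^(−0.05415 × 10.8) = 14.04 × e^(−0.5848) = 14.04 × 0.5572 ≈ 7.82 mg/L

7.82 mg/L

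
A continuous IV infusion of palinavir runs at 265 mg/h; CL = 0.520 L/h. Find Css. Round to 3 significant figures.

Css = infusion rate / CL = 265 / 0.520 ≈ 510 mg/L

510 mg/L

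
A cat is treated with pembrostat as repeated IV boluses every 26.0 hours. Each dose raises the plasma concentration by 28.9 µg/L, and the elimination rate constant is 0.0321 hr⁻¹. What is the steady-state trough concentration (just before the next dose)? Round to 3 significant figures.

Fraction remaining after one interval: e^(−kτ) = e^(−0.03210 × 26.0) = 0.4340
R = 1 / (1 − 0.4340) = 1.767
Css,max = 28.9 × 1.767 = 51.06 µg/L
Css,min = Css,max × e^(−kτ) = 51.06 × 0.4340 ≈ 22.2 µg/L

22.2 µg/L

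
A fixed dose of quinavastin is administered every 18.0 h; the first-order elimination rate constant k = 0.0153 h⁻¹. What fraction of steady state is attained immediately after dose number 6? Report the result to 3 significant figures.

0.808

f_n = 1 − e^(−nkτ) = 1 − e^(−6 × 0.01530 × 18.0) = 1 − e^(−1.652) = 1 − 0.1916 ≈ 0.808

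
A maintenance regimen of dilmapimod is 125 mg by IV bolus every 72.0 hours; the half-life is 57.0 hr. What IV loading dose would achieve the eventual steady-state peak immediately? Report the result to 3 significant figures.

214 mg

k = ln 2 / 57.0 = 0.01216 hr⁻¹
Accumulation ratio R = 1 / (1 − e^(−kτ)) = 1 / (1 − e^(−0.01216×72.0)) = 1 / (1 − 0.4166) = 1.714
Loading dose = maintenance dose × R = 125 × 1.714 ≈ 214 mg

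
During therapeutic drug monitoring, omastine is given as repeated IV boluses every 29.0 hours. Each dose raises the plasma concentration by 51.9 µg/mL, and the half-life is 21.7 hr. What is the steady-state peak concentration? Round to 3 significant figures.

k = ln 2 / 21.7 = 0.03194 hr⁻¹
Fraction remaining after one interval: e^(−kτ) = e^(−0.03194 × 29.0) = 0.3960
R = 1 / (1 − 0.3960) = 1.656
Css,max = 51.9 × 1.656 ≈ 85.9 µg/mL

85.9 µg/mL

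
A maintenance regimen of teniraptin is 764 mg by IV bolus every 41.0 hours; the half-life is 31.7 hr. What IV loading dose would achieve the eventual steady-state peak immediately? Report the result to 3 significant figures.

1290 mg

k = ln 2 / 31.7 = 0.02187 hr⁻¹
Accumulation ratio R = 1 / (1 − e^(−kτ)) = 1 / (1 − e^(−0.02187×41.0)) = 1 / (1 − 0.4080) = 1.689
Loading dose = maintenance dose × R = 764 × 1.689 ≈ 1290 mg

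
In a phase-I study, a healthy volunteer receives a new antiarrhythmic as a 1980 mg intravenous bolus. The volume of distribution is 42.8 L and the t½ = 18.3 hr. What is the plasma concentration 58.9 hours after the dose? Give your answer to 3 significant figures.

4.97 µg/mL

C₀ = dose / V = 1980 / 42.8 = 46.26 µg/mL
k = ln 2 / 18.3 = 0.03788 hr⁻¹
C(t) = C₀ e^(−kt) = 46.26 × e^(−0.03788 × 58.9) = 46.26 × e^(−2.231) = 46.26 × 0.1074 ≈ 4.97 µg/mL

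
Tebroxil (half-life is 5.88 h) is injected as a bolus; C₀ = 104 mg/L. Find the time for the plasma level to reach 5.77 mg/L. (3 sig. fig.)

k = ln 2 / 5.88 = 0.1179 h⁻¹
C(t) = C₀ e^(−kt)  ⇒  t = ln(C₀/C) / k
t = ln(104/5.77) / 0.1179 = 2.892 / 0.1179 ≈ 24.5 hours

24.5 hours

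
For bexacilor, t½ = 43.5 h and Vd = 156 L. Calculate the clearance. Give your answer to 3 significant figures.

k = ln 2 / t½ = ln 2 / 43.5 = 0.01593 h⁻¹
CL = k · V = 0.01593 × 156 ≈ 2.49 L/h

2.49 L/h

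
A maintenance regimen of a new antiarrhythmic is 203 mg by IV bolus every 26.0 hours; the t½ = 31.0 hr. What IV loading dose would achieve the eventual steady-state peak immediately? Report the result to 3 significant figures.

k = ln 2 / 31.0 = 0.02236 hr⁻¹
Accumulation ratio R = 1 / (1 − e^(−kτ)) = 1 / (1 − e^(−0.02236×26.0)) = 1 / (1 − 0.5591) = 2.268
Loading dose = maintenance dose × R = 203 × 2.268 ≈ 460 mg

460 mg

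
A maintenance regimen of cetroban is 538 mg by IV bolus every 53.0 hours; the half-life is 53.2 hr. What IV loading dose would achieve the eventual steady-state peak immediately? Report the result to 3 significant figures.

k = ln 2 / 53.2 = 0.01303 hr⁻¹
Accumulation ratio R = 1 / (1 − e^(−kτ)) = 1 / (1 − e^(−0.01303×53.0)) = 1 / (1 − 0.5013) = 2.005
Loading dose = maintenance dose × R = 538 × 2.005 ≈ 1080 mg

1080 mg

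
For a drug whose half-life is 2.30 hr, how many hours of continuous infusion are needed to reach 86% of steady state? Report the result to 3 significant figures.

6.52 hours

k = ln 2 / 2.30 = 0.3014 hr⁻¹
f = 1 − e^(−kt)  ⇒  t = −ln(1 − f) / k
t = −ln(1 − 0.86) / 0.3014 = 1.966 / 0.3014 ≈ 6.52 hours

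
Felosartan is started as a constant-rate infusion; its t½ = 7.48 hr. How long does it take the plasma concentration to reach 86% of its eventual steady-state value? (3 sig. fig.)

k = ln 2 / 7.48 = 0.09267 hr⁻¹
f = 1 − e^(−kt)  ⇒  t = −ln(1 − f) / k
t = −ln(1 − 0.86) / 0.09267 = 1.966 / 0.09267 ≈ 21.2 hours

21.2 hours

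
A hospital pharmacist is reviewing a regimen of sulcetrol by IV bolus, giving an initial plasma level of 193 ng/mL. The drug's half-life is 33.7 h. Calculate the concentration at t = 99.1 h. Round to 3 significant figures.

k = ln 2 / 33.7 = 0.02057 h⁻¹
C(t) = C₀ e^(−kt) = 193 × e^(−0.02057 × 99.1) = 193 × e^(−2.038) = 193 × 0.1302 ≈ 25.1 ng/mL

25.1 ng/mL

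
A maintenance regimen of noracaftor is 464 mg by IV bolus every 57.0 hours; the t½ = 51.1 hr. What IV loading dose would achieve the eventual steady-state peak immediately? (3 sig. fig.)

862 mg

k = ln 2 / 51.1 = 0.01356 hr⁻¹
Accumulation ratio R = 1 / (1 − e^(−kτ)) = 1 / (1 − e^(−0.01356×57.0)) = 1 / (1 − 0.4615) = 1.857
Loading dose = maintenance dose × R = 464 × 1.857 ≈ 862 mg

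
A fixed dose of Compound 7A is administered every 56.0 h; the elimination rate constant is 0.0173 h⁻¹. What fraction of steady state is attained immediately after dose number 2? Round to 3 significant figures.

f_n = 1 − e^(−nkτ) = 1 − e^(−2 × 0.01730 × 56.0) = 1 − e^(−1.938) = 1 − 0.1440 ≈ 0.856

0.856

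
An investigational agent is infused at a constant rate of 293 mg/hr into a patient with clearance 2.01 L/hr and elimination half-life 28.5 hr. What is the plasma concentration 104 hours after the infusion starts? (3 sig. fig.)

134 mg/L

Css = rate / CL = 293 / 2.01 = 145.8 mg/L
k = ln 2 / 28.5 = 0.02432 hr⁻¹
C(t) = Css (1 − e^(−kt)) = 145.8 × (1 − e^(−2.529)) = 145.8 × 0.9203 ≈ 134 mg/L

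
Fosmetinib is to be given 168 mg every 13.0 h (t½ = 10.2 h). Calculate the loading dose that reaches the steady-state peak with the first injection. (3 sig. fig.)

286 mg

k = ln 2 / 10.2 = 0.06796 h⁻¹
Accumulation ratio R = 1 / (1 − e^(−kτ)) = 1 / (1 − e^(−0.06796×13.0)) = 1 / (1 − 0.4134) = 1.705
Loading dose = maintenance dose × R = 168 × 1.705 ≈ 286 mg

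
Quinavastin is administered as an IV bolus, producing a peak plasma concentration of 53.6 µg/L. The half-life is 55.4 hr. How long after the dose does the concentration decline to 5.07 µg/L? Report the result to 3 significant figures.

188 hours

k = ln 2 / 55.4 = 0.01251 hr⁻¹
C(t) = C₀ e^(−kt)  ⇒  t = ln(C₀/C) / k
t = ln(53.6/5.07) / 0.01251 = 2.358 / 0.01251 ≈ 188 hours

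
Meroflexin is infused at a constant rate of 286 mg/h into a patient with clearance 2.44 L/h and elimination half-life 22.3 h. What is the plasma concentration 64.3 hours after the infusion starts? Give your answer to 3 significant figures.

Css = rate / CL = 286 / 2.44 = 117.2 µg/mL
k = ln 2 / 22.3 = 0.03108 h⁻¹
C(t) = Css (1 − e^(−kt)) = 117.2 × (1 − e^(−1.999)) = 117.2 × 0.8645 ≈ 101 µg/mL

101 µg/mL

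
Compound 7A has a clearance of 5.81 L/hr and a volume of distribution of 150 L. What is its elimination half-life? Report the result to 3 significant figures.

k = CL / V = 5.81 / 150 = 0.03873 hr⁻¹
t½ = ln 2 / k = ln 2 / 0.03873 ≈ 17.9 hours

17.9 hours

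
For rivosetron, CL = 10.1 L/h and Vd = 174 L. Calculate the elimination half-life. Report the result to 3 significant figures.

11.9 hours

k = CL / V = 10.1 / 174 = 0.05805 h⁻¹
t½ = ln 2 / k = ln 2 / 0.05805 ≈ 11.9 hours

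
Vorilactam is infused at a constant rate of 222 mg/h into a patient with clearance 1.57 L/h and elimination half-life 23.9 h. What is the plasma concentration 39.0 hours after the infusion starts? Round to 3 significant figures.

95.8 µg/mL

Css = rate / CL = 222 / 1.57 = 141.4 µg/mL
k = ln 2 / 23.9 = 0.02900 h⁻¹
C(t) = Css (1 − e^(−kt)) = 141.4 × (1 − e^(−1.131)) = 141.4 × 0.6773 ≈ 95.8 µg/mL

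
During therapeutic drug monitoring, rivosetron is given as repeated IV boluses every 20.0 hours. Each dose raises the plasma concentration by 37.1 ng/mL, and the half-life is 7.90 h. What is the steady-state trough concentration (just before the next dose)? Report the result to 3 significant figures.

k = ln 2 / 7.90 = 0.08774 h⁻¹
Fraction remaining after one interval: e^(−kτ) = e^(−0.08774 × 20.0) = 0.1729
R = 1 / (1 − 0.1729) = 1.209
Css,max = 37.1 × 1.209 = 44.86 ng/mL
Css,min = Css,max × e^(−kτ) = 44.86 × 0.1729 ≈ 7.76 ng/mL

7.76 ng/mL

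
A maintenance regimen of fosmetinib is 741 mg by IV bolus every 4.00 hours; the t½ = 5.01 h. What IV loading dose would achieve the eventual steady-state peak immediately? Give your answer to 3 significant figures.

1740 mg

k = ln 2 / 5.01 = 0.1384 h⁻¹
Accumulation ratio R = 1 / (1 − e^(−kτ)) = 1 / (1 − e^(−0.1384×4.00)) = 1 / (1 − 0.5750) = 2.353
Loading dose = maintenance dose × R = 741 × 2.353 ≈ 1740 mg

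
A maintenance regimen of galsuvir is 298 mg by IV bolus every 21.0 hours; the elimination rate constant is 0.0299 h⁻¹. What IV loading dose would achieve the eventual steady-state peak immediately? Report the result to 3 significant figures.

Accumulation ratio R = 1 / (1 − e^(−kτ)) = 1 / (1 − e^(−0.02990×21.0)) = 1 / (1 − 0.5337) = 2.145
Loading dose = maintenance dose × R = 298 × 2.145 ≈ 639 mg

639 mg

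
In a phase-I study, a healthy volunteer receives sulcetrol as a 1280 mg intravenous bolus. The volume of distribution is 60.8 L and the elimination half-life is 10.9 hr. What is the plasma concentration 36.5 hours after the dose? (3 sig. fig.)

2.07 µg/mL

C₀ = dose / V = 1280 / 60.8 = 21.05 µg/mL
k = ln 2 / 10.9 = 0.06359 hr⁻¹
C(t) = C₀ e^(−kt) = 21.05 × e^(−0.06359 × 36.5) = 21.05 × e^(−2.321) = 21.05 × 0.09817 ≈ 2.07 µg/mL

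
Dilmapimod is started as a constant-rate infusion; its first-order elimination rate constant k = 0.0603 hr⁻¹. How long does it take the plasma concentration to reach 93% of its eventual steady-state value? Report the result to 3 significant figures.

44.1 hours

f = 1 − e^(−kt)  ⇒  t = −ln(1 − f) / k
t = −ln(1 − 0.93) / 0.06030 = 2.659 / 0.06030 ≈ 44.1 hours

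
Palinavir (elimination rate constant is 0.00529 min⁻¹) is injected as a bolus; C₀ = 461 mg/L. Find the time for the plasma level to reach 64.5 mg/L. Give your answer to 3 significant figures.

C(t) = C₀ e^(−kt)  ⇒  t = ln(C₀/C) / k
t = ln(461/64.5) / 0.005290 = 1.967 / 0.005290 ≈ 372 minutes

372 minutes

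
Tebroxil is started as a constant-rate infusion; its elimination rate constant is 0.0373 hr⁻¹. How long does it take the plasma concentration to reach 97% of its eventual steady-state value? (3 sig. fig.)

94.0 hours

f = 1 − e^(−kt)  ⇒  t = −ln(1 − f) / k
t = −ln(1 − 0.97) / 0.03730 = 3.507 / 0.03730 ≈ 94.0 hours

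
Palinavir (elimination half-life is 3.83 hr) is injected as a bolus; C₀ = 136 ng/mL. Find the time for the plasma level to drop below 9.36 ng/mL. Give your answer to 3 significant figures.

k = ln 2 / 3.83 = 0.1810 hr⁻¹
C(t) = C₀ e^(−kt)  ⇒  t = ln(C₀/C) / k
t = ln(136/9.36) / 0.1810 = 2.676 / 0.1810 ≈ 14.8 hours

14.8 hours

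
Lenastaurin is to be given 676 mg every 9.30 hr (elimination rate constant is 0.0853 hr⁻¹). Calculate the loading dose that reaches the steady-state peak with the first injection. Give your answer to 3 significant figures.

Accumulation ratio R = 1 / (1 − e^(−kτ)) = 1 / (1 − e^(−0.08530×9.30)) = 1 / (1 − 0.4524) = 1.826
Loading dose = maintenance dose × R = 676 × 1.826 ≈ 1230 mg

1230 mg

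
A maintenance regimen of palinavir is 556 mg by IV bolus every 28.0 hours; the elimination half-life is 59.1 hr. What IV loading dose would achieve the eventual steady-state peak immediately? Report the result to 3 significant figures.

k = ln 2 / 59.1 = 0.01173 hr⁻¹
Accumulation ratio R = 1 / (1 − e^(−kτ)) = 1 / (1 − e^(−0.01173×28.0)) = 1 / (1 − 0.7201) = 3.572
Loading dose = maintenance dose × R = 556 × 3.572 ≈ 1990 mg

1990 mg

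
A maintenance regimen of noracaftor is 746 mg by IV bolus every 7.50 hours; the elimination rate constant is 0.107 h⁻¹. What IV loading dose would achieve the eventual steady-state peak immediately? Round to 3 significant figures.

Accumulation ratio R = 1 / (1 − e^(−kτ)) = 1 / (1 − e^(−0.1070×7.50)) = 1 / (1 − 0.4482) = 1.812
Loading dose = maintenance dose × R = 746 × 1.812 ≈ 1350 mg

1350 mg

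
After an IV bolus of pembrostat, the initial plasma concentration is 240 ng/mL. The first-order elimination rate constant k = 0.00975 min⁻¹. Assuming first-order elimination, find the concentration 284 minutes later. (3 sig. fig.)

C(t) = C₀ e^(−kt) = 240 × e^(−0.009750 × 284) = 240 × e^(−2.769) = 240 × 0.06272 ≈ 15.1 ng/mL

15.1 ng/mL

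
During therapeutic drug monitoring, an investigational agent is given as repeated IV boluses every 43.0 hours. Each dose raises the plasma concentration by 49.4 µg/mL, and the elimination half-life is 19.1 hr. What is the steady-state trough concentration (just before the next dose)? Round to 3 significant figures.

k = ln 2 / 19.1 = 0.03629 hr⁻¹
Fraction remaining after one interval: e^(−kτ) = e^(−0.03629 × 43.0) = 0.2100
R = 1 / (1 − 0.2100) = 1.266
Css,max = 49.4 × 1.266 = 62.53 µg/mL
Css,min = Css,max × e^(−kτ) = 62.53 × 0.2100 ≈ 13.1 µg/mL

13.1 µg/mL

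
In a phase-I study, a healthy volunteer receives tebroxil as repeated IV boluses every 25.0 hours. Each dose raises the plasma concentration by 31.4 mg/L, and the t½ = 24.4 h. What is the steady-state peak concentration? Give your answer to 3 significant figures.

k = ln 2 / 24.4 = 0.02841 h⁻¹
Fraction remaining after one interval: e^(−kτ) = e^(−0.02841 × 25.0) = 0.4915
R = 1 / (1 − 0.4915) = 1.967
Css,max = 31.4 × 1.967 ≈ 61.8 mg/L

61.8 mg/L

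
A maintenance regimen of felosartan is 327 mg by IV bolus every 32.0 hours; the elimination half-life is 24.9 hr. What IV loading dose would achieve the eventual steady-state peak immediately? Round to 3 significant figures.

k = ln 2 / 24.9 = 0.02784 hr⁻¹
Accumulation ratio R = 1 / (1 − e^(−kτ)) = 1 / (1 − e^(−0.02784×32.0)) = 1 / (1 − 0.4103) = 1.696
Loading dose = maintenance dose × R = 327 × 1.696 ≈ 555 mg

555 mg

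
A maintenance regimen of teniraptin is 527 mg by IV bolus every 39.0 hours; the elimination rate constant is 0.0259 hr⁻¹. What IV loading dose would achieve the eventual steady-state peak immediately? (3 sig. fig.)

829 mg

Accumulation ratio R = 1 / (1 − e^(−kτ)) = 1 / (1 − e^(−0.02590×39.0)) = 1 / (1 − 0.3642) = 1.573
Loading dose = maintenance dose × R = 527 × 1.573 ≈ 829 mg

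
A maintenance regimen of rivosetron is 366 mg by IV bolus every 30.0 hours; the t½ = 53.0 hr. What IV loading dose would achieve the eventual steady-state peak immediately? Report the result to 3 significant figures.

1130 mg

k = ln 2 / 53.0 = 0.01308 hr⁻¹
Accumulation ratio R = 1 / (1 − e^(−kτ)) = 1 / (1 − e^(−0.01308×30.0)) = 1 / (1 − 0.6755) = 3.081
Loading dose = maintenance dose × R = 366 × 3.081 ≈ 1130 mg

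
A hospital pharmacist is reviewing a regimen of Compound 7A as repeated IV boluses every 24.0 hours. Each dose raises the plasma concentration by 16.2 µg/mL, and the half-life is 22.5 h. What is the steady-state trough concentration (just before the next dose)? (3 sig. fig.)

k = ln 2 / 22.5 = 0.03081 h⁻¹
Fraction remaining after one interval: e^(−kτ) = e^(−0.03081 × 24.0) = 0.4774
R = 1 / (1 − 0.4774) = 1.914
Css,max = 16.2 × 1.914 = 31.00 µg/mL
Css,min = Css,max × e^(−kτ) = 31.00 × 0.4774 ≈ 14.8 µg/mL

14.8 µg/mL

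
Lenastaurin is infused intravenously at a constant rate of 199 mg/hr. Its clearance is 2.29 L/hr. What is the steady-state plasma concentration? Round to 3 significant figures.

Css = infusion rate / CL = 199 / 2.29 ≈ 86.9 mg/L

86.9 mg/L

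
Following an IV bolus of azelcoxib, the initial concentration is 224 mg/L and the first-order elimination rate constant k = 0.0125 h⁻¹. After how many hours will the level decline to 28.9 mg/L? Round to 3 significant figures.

164 hours

C(t) = C₀ e^(−kt)  ⇒  t = ln(C₀/C) / k
t = ln(224/28.9) / 0.01250 = 2.048 / 0.01250 ≈ 164 hours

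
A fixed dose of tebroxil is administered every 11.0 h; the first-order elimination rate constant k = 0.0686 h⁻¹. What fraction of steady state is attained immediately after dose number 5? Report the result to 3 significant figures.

f_n = 1 − e^(−nkτ) = 1 − e^(−5 × 0.06860 × 11.0) = 1 − e^(−3.773) = 1 − 0.02298 ≈ 0.977

0.977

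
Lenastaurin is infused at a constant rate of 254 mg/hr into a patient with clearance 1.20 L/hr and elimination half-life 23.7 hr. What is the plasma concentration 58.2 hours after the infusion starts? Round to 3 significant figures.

173 mg/L

Css = rate / CL = 254 / 1.20 = 211.7 mg/L
k = ln 2 / 23.7 = 0.02925 hr⁻¹
C(t) = Css (1 − e^(−kt)) = 211.7 × (1 − e^(−1.702)) = 211.7 × 0.8177 ≈ 173 mg/L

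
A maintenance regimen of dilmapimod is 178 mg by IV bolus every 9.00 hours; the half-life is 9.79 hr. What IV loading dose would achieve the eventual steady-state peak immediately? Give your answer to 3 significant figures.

378 mg

k = ln 2 / 9.79 = 0.07080 hr⁻¹
Accumulation ratio R = 1 / (1 − e^(−kτ)) = 1 / (1 − e^(−0.07080×9.00)) = 1 / (1 − 0.5288) = 2.122
Loading dose = maintenance dose × R = 178 × 2.122 ≈ 378 mg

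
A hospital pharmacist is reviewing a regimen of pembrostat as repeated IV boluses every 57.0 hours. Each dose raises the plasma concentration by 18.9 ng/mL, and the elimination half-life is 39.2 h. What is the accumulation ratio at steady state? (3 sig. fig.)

1.57

k = ln 2 / 39.2 = 0.01768 h⁻¹
Fraction remaining after one interval: e^(−kτ) = e^(−0.01768 × 57.0) = 0.3650
R = 1 / (1 − 0.3650) = 1 / 0.6350 ≈ 1.57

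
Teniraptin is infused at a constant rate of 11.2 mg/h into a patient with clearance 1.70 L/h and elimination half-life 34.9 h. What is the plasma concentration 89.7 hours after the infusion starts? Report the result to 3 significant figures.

5.48 mg/L

Css = rate / CL = 11.2 / 1.70 = 6.588 mg/L
k = ln 2 / 34.9 = 0.01986 h⁻¹
C(t) = Css (1 − e^(−kt)) = 6.588 × (1 − e^(−1.782)) = 6.588 × 0.8316 ≈ 5.48 mg/L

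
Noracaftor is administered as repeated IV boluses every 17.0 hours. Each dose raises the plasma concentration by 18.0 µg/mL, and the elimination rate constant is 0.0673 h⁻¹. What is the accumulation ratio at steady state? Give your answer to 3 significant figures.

Fraction remaining after one interval: e^(−kτ) = e^(−0.06730 × 17.0) = 0.3185
R = 1 / (1 − 0.3185) = 1 / 0.6815 ≈ 1.47

1.47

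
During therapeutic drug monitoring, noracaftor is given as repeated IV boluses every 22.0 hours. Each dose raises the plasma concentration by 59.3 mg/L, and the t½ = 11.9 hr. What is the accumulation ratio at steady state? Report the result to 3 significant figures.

1.38

k = ln 2 / 11.9 = 0.05825 hr⁻¹
Fraction remaining after one interval: e^(−kτ) = e^(−0.05825 × 22.0) = 0.2776
R = 1 / (1 − 0.2776) = 1 / 0.7224 ≈ 1.38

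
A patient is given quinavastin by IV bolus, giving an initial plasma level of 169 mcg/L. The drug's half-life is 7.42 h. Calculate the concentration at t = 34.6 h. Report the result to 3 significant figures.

k = ln 2 / 7.42 = 0.09342 h⁻¹
C(t) = C₀ e^(−kt) = 169 × e^(−0.09342 × 34.6) = 169 × e^(−3.232) = 169 × 0.03947 ≈ 6.67 mcg/L

6.67 mcg/L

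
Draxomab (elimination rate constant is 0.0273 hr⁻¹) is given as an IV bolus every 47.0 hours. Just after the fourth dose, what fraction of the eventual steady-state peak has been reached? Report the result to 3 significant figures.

0.994

f_n = 1 − e^(−nkτ) = 1 − e^(−4 × 0.02730 × 47.0) = 1 − e^(−5.132) = 1 − 0.005902 ≈ 0.994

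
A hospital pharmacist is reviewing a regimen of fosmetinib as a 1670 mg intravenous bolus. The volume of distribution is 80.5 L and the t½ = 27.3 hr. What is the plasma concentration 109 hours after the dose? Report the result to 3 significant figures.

C₀ = dose / V = 1670 / 80.5 = 20.75 mg/L
k = ln 2 / 27.3 = 0.02539 hr⁻¹
C(t) = C₀ e^(−kt) = 20.75 × e^(−0.02539 × 109) = 20.75 × e^(−2.768) = 20.75 × 0.06282 ≈ 1.30 mg/L

1.30 mg/L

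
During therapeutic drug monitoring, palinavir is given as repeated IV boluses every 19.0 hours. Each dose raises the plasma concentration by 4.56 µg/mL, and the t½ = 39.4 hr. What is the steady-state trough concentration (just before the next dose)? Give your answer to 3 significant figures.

11.5 µg/mL

k = ln 2 / 39.4 = 0.01759 hr⁻¹
Fraction remaining after one interval: e^(−kτ) = e^(−0.01759 × 19.0) = 0.7159
R = 1 / (1 − 0.7159) = 3.519
Css,max = 4.56 × 3.519 = 16.05 µg/mL
Css,min = Css,max × e^(−kτ) = 16.05 × 0.7159 ≈ 11.5 µg/mL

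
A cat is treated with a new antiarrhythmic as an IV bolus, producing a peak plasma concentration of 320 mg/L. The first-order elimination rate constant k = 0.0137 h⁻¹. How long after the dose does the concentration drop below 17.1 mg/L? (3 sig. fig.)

214 hours

C(t) = C₀ e^(−kt)  ⇒  t = ln(C₀/C) / k
t = ln(320/17.1) / 0.01370 = 2.929 / 0.01370 ≈ 214 hours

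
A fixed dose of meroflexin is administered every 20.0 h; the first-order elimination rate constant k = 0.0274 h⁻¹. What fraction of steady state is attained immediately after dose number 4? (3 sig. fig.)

0.888

f_n = 1 − e^(−nkτ) = 1 − e^(−4 × 0.02740 × 20.0) = 1 − e^(−2.192) = 1 − 0.1117 ≈ 0.888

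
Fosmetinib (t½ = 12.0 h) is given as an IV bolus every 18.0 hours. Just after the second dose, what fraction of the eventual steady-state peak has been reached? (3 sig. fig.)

0.875

k = ln 2 / 12.0 = 0.05776 h⁻¹
f_n = 1 − e^(−nkτ) = 1 − e^(−2 × 0.05776 × 18.0) = 1 − e^(−2.079) = 1 − 0.1250 ≈ 0.875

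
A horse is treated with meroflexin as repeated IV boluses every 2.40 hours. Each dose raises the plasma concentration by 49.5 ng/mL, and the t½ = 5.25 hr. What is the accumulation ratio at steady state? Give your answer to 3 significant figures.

k = ln 2 / 5.25 = 0.1320 hr⁻¹
Fraction remaining after one interval: e^(−kτ) = e^(−0.1320 × 2.40) = 0.7284
R = 1 / (1 − 0.7284) = 1 / 0.2716 ≈ 3.68

3.68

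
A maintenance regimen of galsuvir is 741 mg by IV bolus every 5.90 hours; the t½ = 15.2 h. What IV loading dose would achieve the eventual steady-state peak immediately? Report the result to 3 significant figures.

k = ln 2 / 15.2 = 0.04560 h⁻¹
Accumulation ratio R = 1 / (1 − e^(−kτ)) = 1 / (1 − e^(−0.04560×5.90)) = 1 / (1 − 0.7641) = 4.239
Loading dose = maintenance dose × R = 741 × 4.239 ≈ 3140 mg

3140 mg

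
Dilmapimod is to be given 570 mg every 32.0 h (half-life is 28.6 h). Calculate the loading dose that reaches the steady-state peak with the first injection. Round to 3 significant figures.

k = ln 2 / 28.6 = 0.02424 h⁻¹
Accumulation ratio R = 1 / (1 − e^(−kτ)) = 1 / (1 − e^(−0.02424×32.0)) = 1 / (1 − 0.4605) = 1.853
Loading dose = maintenance dose × R = 570 × 1.853 ≈ 1060 mg

1060 mg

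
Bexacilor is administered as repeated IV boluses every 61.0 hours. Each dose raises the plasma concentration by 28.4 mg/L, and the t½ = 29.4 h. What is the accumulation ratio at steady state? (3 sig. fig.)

k = ln 2 / 29.4 = 0.02358 h⁻¹
Fraction remaining after one interval: e^(−kτ) = e^(−0.02358 × 61.0) = 0.2374
R = 1 / (1 − 0.2374) = 1 / 0.7626 ≈ 1.31

1.31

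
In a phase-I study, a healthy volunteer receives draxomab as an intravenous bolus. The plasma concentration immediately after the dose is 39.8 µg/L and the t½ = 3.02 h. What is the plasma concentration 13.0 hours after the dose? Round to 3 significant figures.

k = ln 2 / 3.02 = 0.2295 h⁻¹
C(t) = C₀ e^(−kt) = 39.8 × e^(−0.2295 × 13.0) = 39.8 × e^(−2.984) = 39.8 × 0.05060 ≈ 2.01 µg/L

2.01 µg/L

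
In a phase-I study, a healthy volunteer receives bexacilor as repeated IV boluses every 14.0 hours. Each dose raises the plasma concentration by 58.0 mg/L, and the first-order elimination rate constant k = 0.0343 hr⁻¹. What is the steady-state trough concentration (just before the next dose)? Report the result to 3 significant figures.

Fraction remaining after one interval: e^(−kτ) = e^(−0.03430 × 14.0) = 0.6187
R = 1 / (1 − 0.6187) = 2.622
Css,max = 58.0 × 2.622 = 152.1 mg/L
Css,min = Css,max × e^(−kτ) = 152.1 × 0.6187 ≈ 94.1 mg/L

94.1 mg/L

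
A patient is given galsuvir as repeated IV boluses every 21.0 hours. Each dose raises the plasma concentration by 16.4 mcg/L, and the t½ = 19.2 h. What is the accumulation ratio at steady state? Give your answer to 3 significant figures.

1.88

k = ln 2 / 19.2 = 0.03610 h⁻¹
Fraction remaining after one interval: e^(−kτ) = e^(−0.03610 × 21.0) = 0.4685
R = 1 / (1 − 0.4685) = 1 / 0.5315 ≈ 1.88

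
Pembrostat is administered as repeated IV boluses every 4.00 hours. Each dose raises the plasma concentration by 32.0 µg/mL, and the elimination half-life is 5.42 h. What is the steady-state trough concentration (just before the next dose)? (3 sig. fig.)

47.9 µg/mL

k = ln 2 / 5.42 = 0.1279 h⁻¹
Fraction remaining after one interval: e^(−kτ) = e^(−0.1279 × 4.00) = 0.5996
R = 1 / (1 − 0.5996) = 2.497
Css,max = 32.0 × 2.497 = 79.91 µg/mL
Css,min = Css,max × e^(−kτ) = 79.91 × 0.5996 ≈ 47.9 µg/mL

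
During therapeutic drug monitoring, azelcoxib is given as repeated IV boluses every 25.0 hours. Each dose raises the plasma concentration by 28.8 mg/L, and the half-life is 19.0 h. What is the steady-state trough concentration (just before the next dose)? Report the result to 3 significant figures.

k = ln 2 / 19.0 = 0.03648 h⁻¹
Fraction remaining after one interval: e^(−kτ) = e^(−0.03648 × 25.0) = 0.4017
R = 1 / (1 − 0.4017) = 1.671
Css,max = 28.8 × 1.671 = 48.14 mg/L
Css,min = Css,max × e^(−kτ) = 48.14 × 0.4017 ≈ 19.3 mg/L

19.3 mg/L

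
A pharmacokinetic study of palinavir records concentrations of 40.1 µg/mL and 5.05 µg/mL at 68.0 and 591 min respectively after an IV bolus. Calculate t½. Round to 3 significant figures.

175 minutes

k = ln(C₁/C₂) / (t₂ − t₁) = ln(40.1/5.05) / (591 − 68.0)
  = 2.072 / 523.0 = 0.003962 min⁻¹
t½ = ln 2 / k = ln 2 / 0.003962 ≈ 175 minutes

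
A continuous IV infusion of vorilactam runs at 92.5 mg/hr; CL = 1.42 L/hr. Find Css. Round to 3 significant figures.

Css = infusion rate / CL = 92.5 / 1.42 ≈ 65.1 µg/mL

65.1 µg/mL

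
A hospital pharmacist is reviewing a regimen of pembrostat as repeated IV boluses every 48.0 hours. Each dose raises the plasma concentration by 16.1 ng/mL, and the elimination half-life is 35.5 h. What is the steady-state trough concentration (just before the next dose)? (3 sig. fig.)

k = ln 2 / 35.5 = 0.01953 h⁻¹
Fraction remaining after one interval: e^(−kτ) = e^(−0.01953 × 48.0) = 0.3917
R = 1 / (1 − 0.3917) = 1.644
Css,max = 16.1 × 1.644 = 26.47 ng/mL
Css,min = Css,max × e^(−kτ) = 26.47 × 0.3917 ≈ 10.4 ng/mL

10.4 ng/mL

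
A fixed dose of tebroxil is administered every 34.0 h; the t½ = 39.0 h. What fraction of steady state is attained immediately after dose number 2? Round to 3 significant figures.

k = ln 2 / 39.0 = 0.01777 h⁻¹
f_n = 1 − e^(−nkτ) = 1 − e^(−2 × 0.01777 × 34.0) = 1 − e^(−1.209) = 1 − 0.2986 ≈ 0.701

0.701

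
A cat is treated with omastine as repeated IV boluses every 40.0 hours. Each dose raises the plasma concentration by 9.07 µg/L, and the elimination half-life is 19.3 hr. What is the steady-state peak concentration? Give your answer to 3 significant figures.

11.9 µg/L

k = ln 2 / 19.3 = 0.03591 hr⁻¹
Fraction remaining after one interval: e^(−kτ) = e^(−0.03591 × 40.0) = 0.2377
R = 1 / (1 − 0.2377) = 1.312
Css,max = 9.07 × 1.312 ≈ 11.9 µg/L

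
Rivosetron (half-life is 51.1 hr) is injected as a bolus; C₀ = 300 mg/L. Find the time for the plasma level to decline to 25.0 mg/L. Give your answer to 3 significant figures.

183 hours

k = ln 2 / 51.1 = 0.01356 hr⁻¹
C(t) = C₀ e^(−kt)  ⇒  t = ln(C₀/C) / k
t = ln(300/25.0) / 0.01356 = 2.485 / 0.01356 ≈ 183 hours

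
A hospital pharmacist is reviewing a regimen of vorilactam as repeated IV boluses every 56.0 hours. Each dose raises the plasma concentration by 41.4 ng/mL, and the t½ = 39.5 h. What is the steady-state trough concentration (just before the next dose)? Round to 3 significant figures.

24.8 ng/mL

k = ln 2 / 39.5 = 0.01755 h⁻¹
Fraction remaining after one interval: e^(−kτ) = e^(−0.01755 × 56.0) = 0.3743
R = 1 / (1 − 0.3743) = 1.598
Css,max = 41.4 × 1.598 = 66.17 ng/mL
Css,min = Css,max × e^(−kτ) = 66.17 × 0.3743 ≈ 24.8 ng/mL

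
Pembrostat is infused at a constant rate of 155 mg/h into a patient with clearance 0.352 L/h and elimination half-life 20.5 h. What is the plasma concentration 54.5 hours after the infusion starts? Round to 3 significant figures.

Css = rate / CL = 155 / 0.352 = 440.3 µg/mL
k = ln 2 / 20.5 = 0.03381 h⁻¹
C(t) = Css (1 − e^(−kt)) = 440.3 × (1 − e^(−1.843)) = 440.3 × 0.8416 ≈ 371 µg/mL

371 µg/mL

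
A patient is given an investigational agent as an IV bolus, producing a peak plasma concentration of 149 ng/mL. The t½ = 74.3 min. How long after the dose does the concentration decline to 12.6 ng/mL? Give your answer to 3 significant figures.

k = ln 2 / 74.3 = 0.009329 min⁻¹
C(t) = C₀ e^(−kt)  ⇒  t = ln(C₀/C) / k
t = ln(149/12.6) / 0.009329 = 2.470 / 0.009329 ≈ 265 minutes

265 minutes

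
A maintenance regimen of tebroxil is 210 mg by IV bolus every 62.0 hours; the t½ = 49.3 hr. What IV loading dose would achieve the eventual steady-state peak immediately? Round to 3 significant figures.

k = ln 2 / 49.3 = 0.01406 hr⁻¹
Accumulation ratio R = 1 / (1 − e^(−kτ)) = 1 / (1 − e^(−0.01406×62.0)) = 1 / (1 − 0.4182) = 1.719
Loading dose = maintenance dose × R = 210 × 1.719 ≈ 361 mg

361 mg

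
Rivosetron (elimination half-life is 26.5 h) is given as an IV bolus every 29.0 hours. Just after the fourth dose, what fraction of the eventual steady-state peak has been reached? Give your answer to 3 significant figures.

0.952

k = ln 2 / 26.5 = 0.02616 h⁻¹
f_n = 1 − e^(−nkτ) = 1 − e^(−4 × 0.02616 × 29.0) = 1 − e^(−3.034) = 1 − 0.04812 ≈ 0.952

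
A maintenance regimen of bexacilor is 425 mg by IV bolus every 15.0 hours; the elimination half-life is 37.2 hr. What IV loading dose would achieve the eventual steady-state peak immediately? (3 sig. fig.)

1740 mg

k = ln 2 / 37.2 = 0.01863 hr⁻¹
Accumulation ratio R = 1 / (1 − e^(−kτ)) = 1 / (1 − e^(−0.01863×15.0)) = 1 / (1 − 0.7562) = 4.101
Loading dose = maintenance dose × R = 425 × 4.101 ≈ 1740 mg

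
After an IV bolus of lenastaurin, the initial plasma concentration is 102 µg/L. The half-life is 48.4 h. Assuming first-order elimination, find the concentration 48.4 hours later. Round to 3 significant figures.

51.0 µg/L

k = ln 2 / 48.4 = 0.01432 h⁻¹
48.4 h is 1.000 half-lives, so C = 102 × (1/2)^1.000 = 102 × 0.5000 ≈ 51.0 µg/L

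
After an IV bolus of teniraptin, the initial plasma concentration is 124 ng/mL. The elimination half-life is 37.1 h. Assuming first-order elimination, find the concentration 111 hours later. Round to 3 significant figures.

k = ln 2 / 37.1 = 0.01868 h⁻¹
111 h is 2.992 half-lives, so C = 124 × (1/2)^2.992 = 124 × 0.1257 ≈ 15.6 ng/mL

15.6 ng/mL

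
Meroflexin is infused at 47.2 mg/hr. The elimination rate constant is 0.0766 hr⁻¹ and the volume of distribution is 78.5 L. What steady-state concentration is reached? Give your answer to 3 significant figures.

CL = k · V = 0.0766 × 78.5 = 6.013 L/hr
Css = rate / CL = 47.2 / 6.013 ≈ 7.85 mg/L

7.85 mg/L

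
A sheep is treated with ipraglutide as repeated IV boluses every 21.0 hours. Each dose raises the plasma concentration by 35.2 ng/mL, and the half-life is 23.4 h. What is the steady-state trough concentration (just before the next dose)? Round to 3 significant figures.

k = ln 2 / 23.4 = 0.02962 h⁻¹
Fraction remaining after one interval: e^(−kτ) = e^(−0.02962 × 21.0) = 0.5368
R = 1 / (1 − 0.5368) = 2.159
Css,max = 35.2 × 2.159 = 76.00 ng/mL
Css,min = Css,max × e^(−kτ) = 76.00 × 0.5368 ≈ 40.8 ng/mL

40.8 ng/mL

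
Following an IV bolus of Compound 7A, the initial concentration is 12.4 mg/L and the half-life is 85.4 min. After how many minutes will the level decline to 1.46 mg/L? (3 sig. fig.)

k = ln 2 / 85.4 = 0.008116 min⁻¹
C(t) = C₀ e^(−kt)  ⇒  t = ln(C₀/C) / k
t = ln(12.4/1.46) / 0.008116 = 2.139 / 0.008116 ≈ 264 minutes

264 minutes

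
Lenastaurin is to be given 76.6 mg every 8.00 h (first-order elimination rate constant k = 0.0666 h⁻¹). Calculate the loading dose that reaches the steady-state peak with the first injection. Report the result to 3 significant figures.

185 mg

Accumulation ratio R = 1 / (1 − e^(−kτ)) = 1 / (1 − e^(−0.06660×8.00)) = 1 / (1 − 0.5870) = 2.421
Loading dose = maintenance dose × R = 76.6 × 2.421 ≈ 185 mg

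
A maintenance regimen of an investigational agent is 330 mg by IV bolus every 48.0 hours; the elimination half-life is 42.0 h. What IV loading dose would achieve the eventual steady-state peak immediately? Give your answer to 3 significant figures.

603 mg

k = ln 2 / 42.0 = 0.01650 h⁻¹
Accumulation ratio R = 1 / (1 − e^(−kτ)) = 1 / (1 − e^(−0.01650×48.0)) = 1 / (1 − 0.4529) = 1.828
Loading dose = maintenance dose × R = 330 × 1.828 ≈ 603 mg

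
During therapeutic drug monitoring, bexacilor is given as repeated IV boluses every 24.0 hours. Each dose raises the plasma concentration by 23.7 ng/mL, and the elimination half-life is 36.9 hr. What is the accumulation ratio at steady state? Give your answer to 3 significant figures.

2.76

k = ln 2 / 36.9 = 0.01878 hr⁻¹
Fraction remaining after one interval: e^(−kτ) = e^(−0.01878 × 24.0) = 0.6371
R = 1 / (1 − 0.6371) = 1 / 0.3629 ≈ 2.76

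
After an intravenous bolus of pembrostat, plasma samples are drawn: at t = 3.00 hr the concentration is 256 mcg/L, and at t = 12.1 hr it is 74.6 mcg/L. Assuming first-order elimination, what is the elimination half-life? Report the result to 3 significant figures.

5.12 hours

k = ln(C₁/C₂) / (t₂ − t₁) = ln(256/74.6) / (12.1 − 3.00)
  = 1.233 / 9.100 = 0.1355 hr⁻¹
t½ = ln 2 / k = ln 2 / 0.1355 ≈ 5.12 hours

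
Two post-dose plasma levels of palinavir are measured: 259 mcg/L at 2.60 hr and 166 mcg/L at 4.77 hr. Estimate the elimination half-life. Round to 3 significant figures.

k = ln(C₁/C₂) / (t₂ − t₁) = ln(259/166) / (4.77 − 2.60)
  = 0.4448 / 2.170 = 0.2050 hr⁻¹
t½ = ln 2 / k = ln 2 / 0.2050 ≈ 3.38 hours

3.38 hours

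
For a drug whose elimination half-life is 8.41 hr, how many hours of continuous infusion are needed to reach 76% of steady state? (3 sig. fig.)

17.3 hours

k = ln 2 / 8.41 = 0.08242 hr⁻¹
f = 1 − e^(−kt)  ⇒  t = −ln(1 − f) / k
t = −ln(1 − 0.76) / 0.08242 = 1.427 / 0.08242 ≈ 17.3 hours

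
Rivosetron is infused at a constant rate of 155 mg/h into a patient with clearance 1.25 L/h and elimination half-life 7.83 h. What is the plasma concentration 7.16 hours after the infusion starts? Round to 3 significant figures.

58.2 mg/L

Css = rate / CL = 155 / 1.25 = 124.0 mg/L
k = ln 2 / 7.83 = 0.08852 h⁻¹
C(t) = Css (1 − e^(−kt)) = 124.0 × (1 − e^(−0.6338)) = 124.0 × 0.4694 ≈ 58.2 mg/L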